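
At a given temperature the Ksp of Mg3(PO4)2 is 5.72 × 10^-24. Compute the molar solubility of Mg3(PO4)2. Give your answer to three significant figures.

8.81 × 10^-6 M

Mg3(PO4)2(s) ⇌ 3 Mg^2+(aq) + 2 PO4^3-(aq)
Ksp = [Mg^2+]^3[PO4^3-]^2
With molar solubility s: [Mg^2+] = 3s, [PO4^3-] = 2s.
Ksp = (3s)^3(2s)^2 = 108s^5
s = (5.72 × 10^-24 / 108)^(1/5) = 8.81 × 10^-6 M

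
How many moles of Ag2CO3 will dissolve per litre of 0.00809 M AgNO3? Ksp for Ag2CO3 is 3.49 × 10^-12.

Ag2CO3(s) ⇌ 2 Ag^+(aq) + CO3^2-(aq)
Ksp = [Ag^+]^2[CO3^2-]
Let s be the molar solubility in this solution. [Ag^+] = 0.00809 + 2s ≈ 0.00809, [CO3^2-] = s (common-ion effect: Ag^+ is already 0.00809 M).
Ksp ≈ (0.00809)^2 × s
s = 5.33 × 10^-8 M
Check: 2s = 1.1 x 10^-7 ≪ 0.00809, so the approximation is valid.

s ≈ 5.33 x 10^-8 M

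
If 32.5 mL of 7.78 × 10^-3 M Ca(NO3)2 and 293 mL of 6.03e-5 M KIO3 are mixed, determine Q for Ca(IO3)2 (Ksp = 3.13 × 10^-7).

Total volume = 32.5 + 293 = 325.5 mL.
[Ca^2+] = 7.78 × 10^-3 × (32.5/325.5) = 7.768 × 10^-4 M
[IO3^-] = 6.03 × 10^-5 × (293/325.5) = 5.428 x 10^-5 M
Ca(IO3)2(s) <=> Ca^2+(aq) + 2 IO3^-(aq), so Q = [Ca^2+][IO3^-]^2
Q = (7.768 x 10^-4)(5.428 × 10^-5)^2 = 2.29 × 10^-12
Q < Ksp, so no precipitate of Ca(IO3)2 forms.

Q = 2.29e-12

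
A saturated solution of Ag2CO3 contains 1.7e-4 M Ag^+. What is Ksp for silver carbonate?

2.5e-12

Ag2CO3(s) ⇌ 2 Ag^+ + CO3^2-
Stoichiometry gives [CO3^2-] = (1/2)[Ag^+] = 8.50 × 10^-5 M.
Ksp = [Ag^+]^2[CO3^2-]
Ksp = (1.7 × 10^-4)^2 × 8.50 × 10^-5 = 2.5 x 10^-12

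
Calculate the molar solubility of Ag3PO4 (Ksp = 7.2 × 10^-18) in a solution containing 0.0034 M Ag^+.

1.8e-10 M

Ag3PO4(s) <=> 3 Ag^+(aq) + PO4^3-(aq)
Ksp = [Ag^+]^3[PO4^3-]
If s mol/L dissolves here, [Ag^+] = 0.0034 + 3s ≈ 0.0034, [PO4^3-] = s (Ksp is small, so little additional dissolves).
Ksp ≈ (0.0034)^3 × s
s = 1.8 x 10^-10 M
Check: 3s = 5.5 × 10^-10 ≪ 0.0034, so the approximation is valid.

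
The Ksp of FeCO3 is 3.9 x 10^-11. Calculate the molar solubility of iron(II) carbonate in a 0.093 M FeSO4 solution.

FeCO3(s) <=> Fe^2+(aq) + CO3^2-(aq)
Ksp = [Fe^2+][CO3^2-]
Let s = moles of FeCO3 that dissolve per litre. [Fe^2+] = 0.093 + s ≈ 0.093, [CO3^2-] = s (Ksp is small, so little additional dissolves).
Ksp ≈ 0.093 × s
s = 4.2 x 10^-10 M
Check: s = 4.2 x 10^-10 ≪ 0.093, so the approximation is valid.

4.2e-10 M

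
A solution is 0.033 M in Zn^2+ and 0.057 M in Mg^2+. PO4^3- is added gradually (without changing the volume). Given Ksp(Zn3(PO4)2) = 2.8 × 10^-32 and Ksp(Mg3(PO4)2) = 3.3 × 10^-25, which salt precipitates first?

Zn3(PO4)2

Precipitation of each salt starts when its ion product equals its Ksp.
For Zn3(PO4)2: 2.8 × 10^-32 = (0.033)^3 × [PO4^3-]^2  ⇒  [PO4^3-] = 2.8 x 10^-14 M.
For Mg3(PO4)2: 3.3 × 10^-25 = (0.057)^3 × [PO4^3-]^2  ⇒  [PO4^3-] = 4.2 × 10^-11 M.
The salt with the lower threshold [PO4^3-] precipitates first: Zn3(PO4)2.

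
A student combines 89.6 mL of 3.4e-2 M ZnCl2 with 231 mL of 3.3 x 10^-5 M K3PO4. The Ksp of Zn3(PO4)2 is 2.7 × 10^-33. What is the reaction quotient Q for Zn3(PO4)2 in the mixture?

Q = 4.9e-16

Total volume = 89.6 + 231 = 320.6 mL.
[Zn^2+] = 3.4 × 10^-2 × (89.6/320.6) = 9.50 x 10^-3 M
[PO4^3-] = 3.3 × 10^-5 × (231/320.6) = 2.38 × 10^-5 M
Zn3(PO4)2(s) <=> 3 Zn^2+(aq) + 2 PO4^3-(aq), so Q = [Zn^2+]^3[PO4^3-]^2
Q = (9.50 x 10^-3)^3(2.38 x 10^-5)^2 = 4.9 x 10^-16
Q > Ksp, so Zn3(PO4)2 will precipitate.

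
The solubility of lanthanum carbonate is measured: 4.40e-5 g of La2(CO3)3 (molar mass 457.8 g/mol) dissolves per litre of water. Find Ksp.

8.86 × 10^-34

Molar solubility s = (4.40 × 10^-5 g/L) / (457.8 g/mol) = 9.611 x 10^-8 M.
La2(CO3)3(s) ⇌ 2 La^3+(aq) + 3 CO3^2-(aq)
For each mole of La2(CO3)3 that dissolves: [La^3+] = 2s, [CO3^2-] = 3s.
Ksp = [La^3+]^2[CO3^2-]^3
So Ksp = (2s)^2 × (3s)^3 = 108s^5
With s = 9.611 x 10^-8: Ksp = 8.86 x 10^-34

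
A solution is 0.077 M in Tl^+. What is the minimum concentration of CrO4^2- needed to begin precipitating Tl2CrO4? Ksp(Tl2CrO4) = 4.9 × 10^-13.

Tl2CrO4(s) ⇌ 2 Tl^+ + CrO4^2-
Ksp = [Tl^+]^2[CrO4^2-]
Precipitation begins when Q = Ksp. With [Tl^+] = 0.077 M:
4.9 × 10^-13 = (0.077)^2 × [CrO4^2-]
[CrO4^2-] = (4.9 × 10^-13 / 5.93 × 10^-3) = 8.3 x 10^-11 M

8.3e-11 M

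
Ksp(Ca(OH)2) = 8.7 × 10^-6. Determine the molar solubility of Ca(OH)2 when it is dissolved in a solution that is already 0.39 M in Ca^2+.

Ca(OH)2(s) ⇌ Ca^2+ + 2 OH^-
Ksp = [Ca^2+][OH^-]^2
Let s = moles of Ca(OH)2 that dissolve per litre. [Ca^2+] = 0.39 + s ≈ 0.39, [OH^-] = 2s (common-ion effect: Ca^2+ is already 0.39 M).
Ksp ≈ 0.39 × (2s)^2
s = 2.4 × 10^-3 M
Check: s = 2.4 × 10^-3 ≪ 0.39, so the approximation is valid.

2.4e-3 M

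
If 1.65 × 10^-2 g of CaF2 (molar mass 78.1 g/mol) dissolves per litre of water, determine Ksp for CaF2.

Molar solubility s = (1.65 × 10^-2 g/L) / (78.1 g/mol) = 2.113 × 10^-4 M.
CaF2(s) ⇌ Ca^2+ + 2 F^-
With molar solubility s: [Ca^2+] = s, [F^-] = 2s.
Ksp = [Ca^2+][F^-]^2
So Ksp = s × (2s)^2 = 4s^3
Ksp = 4 × (2.113 x 10^-4)^3 = 3.77 × 10^-11

3.77 x 10^-11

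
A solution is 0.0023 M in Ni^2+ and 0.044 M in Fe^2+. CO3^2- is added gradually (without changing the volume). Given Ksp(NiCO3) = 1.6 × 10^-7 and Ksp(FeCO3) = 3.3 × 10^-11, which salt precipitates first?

Each salt begins to precipitate when Q = Ksp, i.e. when [CO3^2-] reaches its threshold.
For NiCO3: 1.6 × 10^-7 = 0.0023 × [CO3^2-]  ⇒  [CO3^2-] = 7.0 × 10^-5 M.
For FeCO3: 3.3 × 10^-11 = 0.044 × [CO3^2-]  ⇒  [CO3^2-] = 7.5 × 10^-10 M.
The salt with the lower threshold [CO3^2-] precipitates first: FeCO3.

FeCO3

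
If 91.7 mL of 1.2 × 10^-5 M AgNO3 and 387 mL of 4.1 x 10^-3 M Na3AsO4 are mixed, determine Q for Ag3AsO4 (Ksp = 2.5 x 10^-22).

Total volume = 91.7 + 387 = 478.7 mL.
[Ag^+] = 1.2 × 10^-5 × (91.7/478.7) = 2.30 x 10^-6 M
[AsO4^3-] = 4.1 × 10^-3 × (387/478.7) = 3.31 × 10^-3 M
Ag3AsO4(s) ⇌ 3 Ag^+ + AsO4^3-, so Q = [Ag^+]^3[AsO4^3-]
Q = (2.30 x 10^-6)^3(3.31 × 10^-3) = 4.0 x 10^-20
Q > Ksp, so Ag3AsO4 will precipitate.

4.0e-20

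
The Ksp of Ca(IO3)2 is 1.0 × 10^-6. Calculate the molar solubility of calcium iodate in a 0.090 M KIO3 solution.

Ca(IO3)2(s) <=> Ca^2+ + 2 IO3^-
Ksp = [Ca^2+][IO3^-]^2
Let s = moles of Ca(IO3)2 that dissolve per litre. [Ca^2+] = s, [IO3^-] = 0.090 + 2s ≈ 0.090 (common-ion effect: IO3^- is already 0.090 M).
Ksp ≈ s × (0.090)^2
s = 1.2 x 10^-4 M
Check: 2s = 2.5 x 10^-4 ≪ 0.090, so the approximation is valid.

s ≈ 1.2 x 10^-4 M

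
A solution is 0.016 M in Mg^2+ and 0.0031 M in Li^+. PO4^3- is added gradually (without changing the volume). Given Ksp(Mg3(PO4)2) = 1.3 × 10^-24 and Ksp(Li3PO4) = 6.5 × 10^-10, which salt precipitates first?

Each salt begins to precipitate when Q = Ksp, i.e. when [PO4^3-] reaches its threshold.
For Mg3(PO4)2: 1.3 × 10^-24 = (0.016)^3 × [PO4^3-]^2  ⇒  [PO4^3-] = 5.6 × 10^-10 M.
For Li3PO4: 6.5 × 10^-10 = (0.0031)^3 × [PO4^3-]  ⇒  [PO4^3-] = 2.2 × 10^-2 M.
The salt with the lower threshold [PO4^3-] precipitates first: Mg3(PO4)2.

Mg3(PO4)2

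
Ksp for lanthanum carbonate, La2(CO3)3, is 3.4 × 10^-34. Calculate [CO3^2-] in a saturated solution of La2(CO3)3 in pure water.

La2(CO3)3(s) ⇌ 2 La^3+(aq) + 3 CO3^2-(aq)
Ksp = [La^3+]^2[CO3^2-]^3
Let s = molar solubility. Then [La^3+] = 2s and [CO3^2-] = 3s.
So Ksp = (2s)^2 × (3s)^3 = 108s^5
s = (3.4 × 10^-34 / 108)^(1/5) = 7.94 × 10^-8 M
[CO3^2-] = 3s = 2.4 x 10^-7 M

[CO3^2-] ≈ 2.4e-7 M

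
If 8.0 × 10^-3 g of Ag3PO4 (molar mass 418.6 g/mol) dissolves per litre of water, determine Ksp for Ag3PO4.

Molar solubility s = (8.0 × 10^-3 g/L) / (418.6 g/mol) = 1.91 × 10^-5 M.
Ag3PO4(s) <=> 3 Ag^+(aq) + PO4^3-(aq)
If s mol/L of Ag3PO4 dissolves, [Ag^+] = 3s and [PO4^3-] = s.
Ksp = [Ag^+]^3[PO4^3-]
So Ksp = (3s)^3 × s = 27s^4
Ksp = 27 × (1.91 × 10^-5)^4 = 3.6 x 10^-18

Ksp = 3.6e-18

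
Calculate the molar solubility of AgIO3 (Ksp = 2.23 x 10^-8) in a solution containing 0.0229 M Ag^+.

AgIO3(s) ⇌ Ag^+(aq) + IO3^-(aq)
Ksp = [Ag^+][IO3^-]
Let s be the molar solubility in this solution. [Ag^+] = 0.0229 + s ≈ 0.0229, [IO3^-] = s (Ksp is small, so little additional dissolves).
Ksp ≈ 0.0229 × s
s = 9.74 × 10^-7 M
Check: s = 9.7 × 10^-7 ≪ 0.0229, so the approximation is valid.

9.74e-7 M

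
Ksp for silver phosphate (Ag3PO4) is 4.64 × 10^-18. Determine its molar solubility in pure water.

Ag3PO4(s) ⇌ 3 Ag^+(aq) + PO4^3-(aq)
Ksp = [Ag^+]^3[PO4^3-]
With molar solubility s: [Ag^+] = 3s, [PO4^3-] = s.
Ksp = (3s)^3s = 27s^4
s^4 = 4.64 × 10^-18 / 27, so s = 2.04 × 10^-5 M

2.04 × 10^-5 M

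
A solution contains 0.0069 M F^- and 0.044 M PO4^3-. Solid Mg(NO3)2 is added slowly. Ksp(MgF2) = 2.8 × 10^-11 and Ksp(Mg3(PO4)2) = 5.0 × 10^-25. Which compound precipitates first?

Each salt begins to precipitate when Q = Ksp, i.e. when [Mg^2+] reaches its threshold.
For MgF2: 2.8 × 10^-11 = (0.0069)^2 × [Mg^2+]  ⇒  [Mg^2+] = 5.9 x 10^-7 M.
For Mg3(PO4)2: 5.0 × 10^-25 = (0.044)^2 × [Mg^2+]^3  ⇒  [Mg^2+] = 6.4 x 10^-8 M.
The salt with the lower threshold [Mg^2+] precipitates first: Mg3(PO4)2.

Mg3(PO4)2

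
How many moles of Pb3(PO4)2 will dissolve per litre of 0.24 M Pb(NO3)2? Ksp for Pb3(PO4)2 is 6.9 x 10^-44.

1.1e-21 M

Pb3(PO4)2(s) <=> 3 Pb^2+(aq) + 2 PO4^3-(aq)
Ksp = [Pb^2+]^3[PO4^3-]^2
Let s be the molar solubility in this solution. [Pb^2+] = 0.24 + 3s ≈ 0.24, [PO4^3-] = 2s (since Pb^2+ from Pb(NO3)2 dominates).
Ksp ≈ (0.24)^3 × (2s)^2
s = 1.1 x 10^-21 M
Check: 3s = 3.4 × 10^-21 ≪ 0.24, so the approximation is valid.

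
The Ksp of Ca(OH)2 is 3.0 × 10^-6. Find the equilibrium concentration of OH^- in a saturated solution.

Ca(OH)2(s) ⇌ Ca^2+ + 2 OH^-
Ksp = [Ca^2+][OH^-]^2
With molar solubility s: [Ca^2+] = s, [OH^-] = 2s.
So Ksp = s × (2s)^2 = 4s^3
Solving, s = (3.0 × 10^-6/4)^(1/3) = 9.09 × 10^-3 M
[OH^-] = 2s = 1.8 × 10^-2 M

1.8 × 10^-2 M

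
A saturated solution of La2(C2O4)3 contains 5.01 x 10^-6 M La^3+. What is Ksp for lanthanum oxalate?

La2(C2O4)3(s) <=> 2 La^3+ + 3 C2O4^2-
Stoichiometry gives [C2O4^2-] = (3/2)[La^3+] = 7.515 x 10^-6 M.
Ksp = [La^3+]^2[C2O4^2-]^3
Ksp = (5.01 x 10^-6)^2 × (7.515 x 10^-6)^3 = 1.07 x 10^-26

Ksp = 1.07e-26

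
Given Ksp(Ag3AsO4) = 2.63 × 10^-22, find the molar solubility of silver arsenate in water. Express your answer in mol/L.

Ag3AsO4(s) ⇌ 3 Ag^+ + AsO4^3-
Ksp = [Ag^+]^3[AsO4^3-]
With molar solubility s: [Ag^+] = 3s, [AsO4^3-] = s.
So Ksp = (3s)^3 × s = 27s^4
s^4 = 2.63 × 10^-22 / 27, so s = 1.77 x 10^-6 M

s ≈ 1.77e-6 M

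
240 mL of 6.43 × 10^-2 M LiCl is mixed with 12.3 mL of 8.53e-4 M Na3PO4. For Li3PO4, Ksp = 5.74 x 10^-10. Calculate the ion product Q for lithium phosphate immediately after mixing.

9.52 x 10^-9

Total volume = 240 + 12.3 = 252.3 mL.
[Li^+] = 6.43 x 10^-2 × (240/252.3) = 6.117 × 10^-2 M
[PO4^3-] = 8.53 × 10^-4 × (12.3/252.3) = 4.159 x 10^-5 M
Li3PO4(s) ⇌ 3 Li^+(aq) + PO4^3-(aq), so Q = [Li^+]^3[PO4^3-]
Q = (6.117 x 10^-2)^3(4.159 × 10^-5) = 9.52 × 10^-9
Q > Ksp, so Li3PO4 will precipitate.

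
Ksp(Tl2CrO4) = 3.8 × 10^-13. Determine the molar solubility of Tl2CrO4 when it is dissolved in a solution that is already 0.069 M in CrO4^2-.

Tl2CrO4(s) ⇌ 2 Tl^+(aq) + CrO4^2-(aq)
Ksp = [Tl^+]^2[CrO4^2-]
Let s = moles of Tl2CrO4 that dissolve per litre. [Tl^+] = 2s, [CrO4^2-] = 0.069 + s ≈ 0.069 (Ksp is small, so little additional dissolves).
Ksp ≈ (2s)^2 × 0.069
s = 1.2 × 10^-6 M
Check: s = 1.2 x 10^-6 ≪ 0.069, so the approximation is valid.

1.2 × 10^-6 M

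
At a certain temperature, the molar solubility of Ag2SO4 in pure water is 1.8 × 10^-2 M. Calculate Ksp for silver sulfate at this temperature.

2.3 x 10^-5

Ag2SO4(s) <=> 2 Ag^+(aq) + SO4^2-(aq)
For each mole of Ag2SO4 that dissolves: [Ag^+] = 2s, [SO4^2-] = s.
Ksp = [Ag^+]^2[SO4^2-]
So Ksp = (2s)^2 × s = 4s^3
Ksp = 4 × (1.8 × 10^-2)^3 = 2.3 × 10^-5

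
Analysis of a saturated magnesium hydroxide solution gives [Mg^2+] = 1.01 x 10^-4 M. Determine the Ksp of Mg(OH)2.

4.12 x 10^-12

Mg(OH)2(s) ⇌ Mg^2+(aq) + 2 OH^-(aq)
Stoichiometry gives [OH^-] = (2/1)[Mg^2+] = 2.020 × 10^-4 M.
Ksp = [Mg^2+][OH^-]^2
Ksp = 1.01 x 10^-4 × (2.020 × 10^-4)^2 = 4.12 x 10^-12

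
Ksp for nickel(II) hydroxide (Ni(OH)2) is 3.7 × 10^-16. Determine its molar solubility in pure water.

Ni(OH)2(s) ⇌ Ni^2+(aq) + 2 OH^-(aq)
Ksp = [Ni^2+][OH^-]^2
If s mol/L of Ni(OH)2 dissolves, [Ni^2+] = s and [OH^-] = 2s.
So Ksp = s × (2s)^2 = 4s^3
Solving, s = (3.7 × 10^-16/4)^(1/3) = 4.5 × 10^-6 M

s = 4.5 × 10^-6 M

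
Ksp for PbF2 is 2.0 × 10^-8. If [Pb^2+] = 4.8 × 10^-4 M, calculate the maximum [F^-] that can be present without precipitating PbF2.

[F^-] ≈ 6.5 × 10^-3 M

PbF2(s) <=> Pb^2+(aq) + 2 F^-(aq)
Ksp = [Pb^2+][F^-]^2
Precipitation begins when Q = Ksp. With [Pb^2+] = 4.8 × 10^-4 M:
2.0 × 10^-8 = (4.8 × 10^-4) × [F^-]^2
[F^-] = (2.0 × 10^-8 / 4.8 × 10^-4)^(1/2) = 6.5 × 10^-3 M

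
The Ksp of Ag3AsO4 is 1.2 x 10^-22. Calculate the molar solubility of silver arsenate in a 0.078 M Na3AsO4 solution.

s ≈ 3.8 x 10^-8 M

Ag3AsO4(s) ⇌ 3 Ag^+ + AsO4^3-
Ksp = [Ag^+]^3[AsO4^3-]
Let s = moles of Ag3AsO4 that dissolve per litre. [Ag^+] = 3s, [AsO4^3-] = 0.078 + s ≈ 0.078 (common-ion effect: AsO4^3- is already 0.078 M).
Ksp ≈ (3s)^3 × 0.078
s = 3.8 x 10^-8 M
Check: s = 3.8 x 10^-8 ≪ 0.078, so the approximation is valid.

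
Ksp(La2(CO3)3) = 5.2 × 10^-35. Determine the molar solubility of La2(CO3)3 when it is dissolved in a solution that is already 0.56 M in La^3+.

s ≈ 1.8 × 10^-12 M

La2(CO3)3(s) ⇌ 2 La^3+(aq) + 3 CO3^2-(aq)
Ksp = [La^3+]^2[CO3^2-]^3
Let s = moles of La2(CO3)3 that dissolve per litre. [La^3+] = 0.56 + 2s ≈ 0.56, [CO3^2-] = 3s (Ksp is small, so little additional dissolves).
Ksp ≈ (0.56)^2 × (3s)^3
s = 1.8 × 10^-12 M
Check: 2s = 3.7 × 10^-12 ≪ 0.56, so the approximation is valid.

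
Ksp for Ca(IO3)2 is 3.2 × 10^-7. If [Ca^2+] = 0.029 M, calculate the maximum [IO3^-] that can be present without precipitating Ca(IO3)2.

[IO3^-] ≈ 3.3 x 10^-3 M

Ca(IO3)2(s) ⇌ Ca^2+ + 2 IO3^-
Ksp = [Ca^2+][IO3^-]^2
Precipitation begins when Q = Ksp. With [Ca^2+] = 0.029 M:
3.2 × 10^-7 = (0.029) × [IO3^-]^2
[IO3^-] = (3.2 × 10^-7 / 2.9 × 10^-2)^(1/2) = 3.3 × 10^-3 M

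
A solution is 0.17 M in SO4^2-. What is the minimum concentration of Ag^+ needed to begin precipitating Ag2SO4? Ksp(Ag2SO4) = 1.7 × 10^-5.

1.0 × 10^-2 M

Ag2SO4(s) <=> 2 Ag^+ + SO4^2-
Ksp = [Ag^+]^2[SO4^2-]
Precipitation begins when Q = Ksp. With [SO4^2-] = 0.17 M:
1.7 × 10^-5 = (0.17) × [Ag^+]^2
[Ag^+] = (1.7 × 10^-5 / 1.7 x 10^-1)^(1/2) = 1.0 x 10^-2 M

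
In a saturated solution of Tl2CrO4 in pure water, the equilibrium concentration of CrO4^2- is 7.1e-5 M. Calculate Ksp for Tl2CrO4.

1.4 × 10^-12

Tl2CrO4(s) ⇌ 2 Tl^+ + CrO4^2-
Stoichiometry gives [Tl^+] = (2/1)[CrO4^2-] = 1.42 x 10^-4 M.
Ksp = [Tl^+]^2[CrO4^2-]
Ksp = (1.42 × 10^-4)^2 × 7.1 x 10^-5 = 1.4 x 10^-12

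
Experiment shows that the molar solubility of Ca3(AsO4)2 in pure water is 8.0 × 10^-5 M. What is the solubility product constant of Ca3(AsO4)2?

3.5e-19

Ca3(AsO4)2(s) <=> 3 Ca^2+ + 2 AsO4^3-
For each mole of Ca3(AsO4)2 that dissolves: [Ca^2+] = 3s, [AsO4^3-] = 2s.
Ksp = [Ca^2+]^3[AsO4^3-]^2
Substituting: Ksp = (3s)^3(2s)^2 = 108s^5
Ksp = 108 × (8.0 × 10^-5)^5 = 3.5 × 10^-19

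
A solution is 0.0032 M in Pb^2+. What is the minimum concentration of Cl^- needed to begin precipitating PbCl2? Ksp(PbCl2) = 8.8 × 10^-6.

[Cl^-] = 5.2 × 10^-2 M

PbCl2(s) ⇌ Pb^2+(aq) + 2 Cl^-(aq)
Ksp = [Pb^2+][Cl^-]^2
Precipitation begins when Q = Ksp. With [Pb^2+] = 0.0032 M:
8.8 × 10^-6 = (0.0032) × [Cl^-]^2
[Cl^-] = (8.8 × 10^-6 / 3.2 × 10^-3)^(1/2) = 5.2 × 10^-2 M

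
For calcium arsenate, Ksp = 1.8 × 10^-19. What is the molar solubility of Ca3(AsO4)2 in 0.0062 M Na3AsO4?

Ca3(AsO4)2(s) ⇌ 3 Ca^2+ + 2 AsO4^3-
Ksp = [Ca^2+]^3[AsO4^3-]^2
If s mol/L dissolves here, [Ca^2+] = 3s, [AsO4^3-] = 0.0062 + 2s ≈ 0.0062 (Ksp is small, so little additional dissolves).
Ksp ≈ (3s)^3 × (0.0062)^2
s = 5.6 x 10^-6 M
Check: 2s = 1.1 x 10^-5 ≪ 0.0062, so the approximation is valid.

s = 5.6 × 10^-6 M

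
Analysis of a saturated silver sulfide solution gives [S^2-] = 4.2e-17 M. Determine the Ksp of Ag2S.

Ag2S(s) ⇌ 2 Ag^+(aq) + S^2-(aq)
Stoichiometry gives [Ag^+] = (2/1)[S^2-] = 8.40 × 10^-17 M.
Ksp = [Ag^+]^2[S^2-]
Ksp = (8.40 x 10^-17)^2 × 4.2 × 10^-17 = 3.0 × 10^-49

3.0 x 10^-49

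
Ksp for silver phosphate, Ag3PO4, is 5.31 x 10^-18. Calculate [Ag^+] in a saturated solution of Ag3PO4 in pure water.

Ag3PO4(s) <=> 3 Ag^+(aq) + PO4^3-(aq)
Ksp = [Ag^+]^3[PO4^3-]
For each mole of Ag3PO4 that dissolves: [Ag^+] = 3s, [PO4^3-] = s.
Ksp = (3s)^3s = 27s^4
s^4 = 5.31 x 10^-18 / 27, so s = 2.106 × 10^-5 M
[Ag^+] = 3s = 6.32 × 10^-5 M

6.32e-5 M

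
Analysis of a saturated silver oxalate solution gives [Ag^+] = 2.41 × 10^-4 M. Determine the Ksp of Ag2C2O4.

Ag2C2O4(s) ⇌ 2 Ag^+ + C2O4^2-
Stoichiometry gives [C2O4^2-] = (1/2)[Ag^+] = 1.205 × 10^-4 M.
Ksp = [Ag^+]^2[C2O4^2-]
Ksp = (2.41 × 10^-4)^2 × 1.205 x 10^-4 = 7.00 × 10^-12

Ksp = 7.00 x 10^-12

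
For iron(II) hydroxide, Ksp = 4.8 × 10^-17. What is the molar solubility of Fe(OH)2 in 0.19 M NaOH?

Fe(OH)2(s) ⇌ Fe^2+ + 2 OH^-
Ksp = [Fe^2+][OH^-]^2
Let s = moles of Fe(OH)2 that dissolve per litre. [Fe^2+] = s, [OH^-] = 0.19 + 2s ≈ 0.19 (Ksp is small, so little additional dissolves).
Ksp ≈ s × (0.19)^2
s = 1.3 x 10^-15 M
Check: 2s = 2.7 × 10^-15 ≪ 0.19, so the approximation is valid.

1.3e-15 M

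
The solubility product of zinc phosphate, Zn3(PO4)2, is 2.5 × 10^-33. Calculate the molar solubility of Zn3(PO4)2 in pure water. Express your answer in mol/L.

s ≈ 1.2 × 10^-7 M

Zn3(PO4)2(s) ⇌ 3 Zn^2+(aq) + 2 PO4^3-(aq)
Ksp = [Zn^2+]^3[PO4^3-]^2
For each mole of Zn3(PO4)2 that dissolves: [Zn^2+] = 3s, [PO4^3-] = 2s.
So Ksp = (3s)^3 × (2s)^2 = 108s^5
s = (2.5 × 10^-33 / 108)^(1/5) = 1.2 × 10^-7 M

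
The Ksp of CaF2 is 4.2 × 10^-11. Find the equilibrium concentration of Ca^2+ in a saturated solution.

CaF2(s) ⇌ Ca^2+(aq) + 2 F^-(aq)
Ksp = [Ca^2+][F^-]^2
If s mol/L of CaF2 dissolves, [Ca^2+] = s and [F^-] = 2s.
So Ksp = s × (2s)^2 = 4s^3
s = (4.2 × 10^-11 / 4)^(1/3) = 2.19 x 10^-4 M
[Ca^2+] = s = 2.2 × 10^-4 M

[Ca^2+] = 2.2 x 10^-4 M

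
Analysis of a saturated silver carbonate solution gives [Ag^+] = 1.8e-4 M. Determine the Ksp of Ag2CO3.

Ag2CO3(s) ⇌ 2 Ag^+(aq) + CO3^2-(aq)
Stoichiometry gives [CO3^2-] = (1/2)[Ag^+] = 9.00 × 10^-5 M.
Ksp = [Ag^+]^2[CO3^2-]
Ksp = (1.8 × 10^-4)^2 × 9.00 × 10^-5 = 2.9 × 10^-12

Ksp ≈ 2.9 x 10^-12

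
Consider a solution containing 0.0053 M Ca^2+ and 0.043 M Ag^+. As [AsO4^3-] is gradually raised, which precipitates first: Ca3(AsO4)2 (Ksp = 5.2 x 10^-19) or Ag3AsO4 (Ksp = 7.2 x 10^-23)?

Precipitation of each salt starts when its ion product equals its Ksp.
For Ca3(AsO4)2: 5.2 x 10^-19 = (0.0053)^3 × [AsO4^3-]^2  ⇒  [AsO4^3-] = 1.9 x 10^-6 M.
For Ag3AsO4: 7.2 x 10^-23 = (0.043)^3 × [AsO4^3-]  ⇒  [AsO4^3-] = 9.1 × 10^-19 M.
The salt with the lower threshold [AsO4^3-] precipitates first: Ag3AsO4.

Ag3AsO4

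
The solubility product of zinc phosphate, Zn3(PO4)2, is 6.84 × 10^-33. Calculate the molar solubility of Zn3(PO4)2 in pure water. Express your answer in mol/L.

Zn3(PO4)2(s) <=> 3 Zn^2+ + 2 PO4^3-
Ksp = [Zn^2+]^3[PO4^3-]^2
Let s = molar solubility. Then [Zn^2+] = 3s and [PO4^3-] = 2s.
So Ksp = (3s)^3 × (2s)^2 = 108s^5
Solving, s = (6.84 × 10^-33/108)^(1/5) = 1.45 × 10^-7 M

1.45 × 10^-7 M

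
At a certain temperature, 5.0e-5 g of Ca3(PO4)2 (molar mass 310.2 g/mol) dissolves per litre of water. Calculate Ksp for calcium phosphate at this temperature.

1.2 × 10^-32

Molar solubility s = (5.0 × 10^-5 g/L) / (310.2 g/mol) = 1.61 x 10^-7 M.
Ca3(PO4)2(s) <=> 3 Ca^2+ + 2 PO4^3-
With molar solubility s: [Ca^2+] = 3s, [PO4^3-] = 2s.
Ksp = [Ca^2+]^3[PO4^3-]^2
So Ksp = (3s)^3 × (2s)^2 = 108s^5
With s = 1.61 × 10^-7: Ksp = 1.2 × 10^-32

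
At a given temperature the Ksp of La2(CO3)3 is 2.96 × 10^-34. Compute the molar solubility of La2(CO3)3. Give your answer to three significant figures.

La2(CO3)3(s) <=> 2 La^3+ + 3 CO3^2-
Ksp = [La^3+]^2[CO3^2-]^3
For each mole of La2(CO3)3 that dissolves: [La^3+] = 2s, [CO3^2-] = 3s.
Substituting: Ksp = (2s)^2(3s)^3 = 108s^5
s = (2.96 × 10^-34 / 108)^(1/5) = 7.72 x 10^-8 M

s = 7.72e-8 M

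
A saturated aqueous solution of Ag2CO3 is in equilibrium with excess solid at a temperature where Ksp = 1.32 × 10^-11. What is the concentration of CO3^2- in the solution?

Ag2CO3(s) <=> 2 Ag^+ + CO3^2-
Ksp = [Ag^+]^2[CO3^2-]
Let s = molar solubility. Then [Ag^+] = 2s and [CO3^2-] = s.
Ksp = (2s)^2s = 4s^3
Solving, s = (1.32 × 10^-11/4)^(1/3) = 1.489 × 10^-4 M
[CO3^2-] = s = 1.49 × 10^-4 M

[CO3^2-] ≈ 1.49e-4 M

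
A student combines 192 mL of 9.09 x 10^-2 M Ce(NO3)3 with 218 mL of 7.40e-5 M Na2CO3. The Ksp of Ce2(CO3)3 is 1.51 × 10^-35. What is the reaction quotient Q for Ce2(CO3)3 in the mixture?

Q = 1.10 x 10^-16

Total volume = 192 + 218 = 410 mL.
[Ce^3+] = 9.09 x 10^-2 × (192/410) = 4.257 × 10^-2 M
[CO3^2-] = 7.40 × 10^-5 × (218/410) = 3.935 × 10^-5 M
Ce2(CO3)3(s) <=> 2 Ce^3+(aq) + 3 CO3^2-(aq), so Q = [Ce^3+]^2[CO3^2-]^3
Q = (4.257 × 10^-2)^2(3.935 x 10^-5)^3 = 1.10 × 10^-16
Q > Ksp, so Ce2(CO3)3 will precipitate.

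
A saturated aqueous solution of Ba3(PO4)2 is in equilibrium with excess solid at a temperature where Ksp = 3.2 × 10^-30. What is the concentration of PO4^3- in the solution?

[PO4^3-] = 9.9 × 10^-7 M

Ba3(PO4)2(s) <=> 3 Ba^2+(aq) + 2 PO4^3-(aq)
Ksp = [Ba^2+]^3[PO4^3-]^2
If s mol/L of Ba3(PO4)2 dissolves, [Ba^2+] = 3s and [PO4^3-] = 2s.
So Ksp = (3s)^3 × (2s)^2 = 108s^5
s^5 = 3.2 × 10^-30 / 108, so s = 4.95 x 10^-7 M
[PO4^3-] = 2s = 9.9 x 10^-7 M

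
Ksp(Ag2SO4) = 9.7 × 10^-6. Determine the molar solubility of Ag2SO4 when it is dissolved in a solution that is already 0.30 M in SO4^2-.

Ag2SO4(s) ⇌ 2 Ag^+ + SO4^2-
Ksp = [Ag^+]^2[SO4^2-]
If s mol/L dissolves here, [Ag^+] = 2s, [SO4^2-] = 0.30 + s ≈ 0.30 (since the SO4^2- already present dominates).
Ksp ≈ (2s)^2 × 0.30
s = 2.8 x 10^-3 M
Check: s = 2.8 × 10^-3 ≪ 0.30, so the approximation is valid.

2.8e-3 M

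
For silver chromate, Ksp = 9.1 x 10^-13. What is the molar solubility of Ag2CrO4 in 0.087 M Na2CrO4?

s ≈ 1.6 x 10^-6 M

Ag2CrO4(s) ⇌ 2 Ag^+(aq) + CrO4^2-(aq)
Ksp = [Ag^+]^2[CrO4^2-]
If s mol/L dissolves here, [Ag^+] = 2s, [CrO4^2-] = 0.087 + s ≈ 0.087 (since CrO4^2- from Na2CrO4 dominates).
Ksp ≈ (2s)^2 × 0.087
s = 1.6 × 10^-6 M
Check: s = 1.6 × 10^-6 ≪ 0.087, so the approximation is valid.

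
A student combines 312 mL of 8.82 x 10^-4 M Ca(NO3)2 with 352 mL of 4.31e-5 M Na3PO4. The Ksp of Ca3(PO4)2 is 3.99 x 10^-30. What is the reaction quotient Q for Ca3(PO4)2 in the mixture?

Total volume = 312 + 352 = 664 mL.
[Ca^2+] = 8.82 × 10^-4 × (312/664) = 4.144 x 10^-4 M
[PO4^3-] = 4.31 × 10^-5 × (352/664) = 2.285 × 10^-5 M
Ca3(PO4)2(s) ⇌ 3 Ca^2+ + 2 PO4^3-, so Q = [Ca^2+]^3[PO4^3-]^2
Q = (4.144 × 10^-4)^3(2.285 x 10^-5)^2 = 3.72 x 10^-20
Q > Ksp, so Ca3(PO4)2 will precipitate.

3.72 x 10^-20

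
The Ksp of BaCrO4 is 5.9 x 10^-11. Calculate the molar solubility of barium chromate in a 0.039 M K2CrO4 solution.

1.5 × 10^-9 M

BaCrO4(s) <=> Ba^2+(aq) + CrO4^2-(aq)
Ksp = [Ba^2+][CrO4^2-]
If s mol/L dissolves here, [Ba^2+] = s, [CrO4^2-] = 0.039 + s ≈ 0.039 (since CrO4^2- from K2CrO4 dominates).
Ksp ≈ s × 0.039
s = 1.5 × 10^-9 M
Check: s = 1.5 x 10^-9 ≪ 0.039, so the approximation is valid.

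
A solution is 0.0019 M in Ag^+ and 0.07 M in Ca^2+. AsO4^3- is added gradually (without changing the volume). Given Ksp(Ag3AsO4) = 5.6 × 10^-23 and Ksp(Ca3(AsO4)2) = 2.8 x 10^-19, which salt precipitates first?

Precipitation of each salt starts when its ion product equals its Ksp.
For Ag3AsO4: 5.6 × 10^-23 = (0.0019)^3 × [AsO4^3-]  ⇒  [AsO4^3-] = 8.2 x 10^-15 M.
For Ca3(AsO4)2: 2.8 x 10^-19 = (0.07)^3 × [AsO4^3-]^2  ⇒  [AsO4^3-] = 2.9 × 10^-8 M.
The salt with the lower threshold [AsO4^3-] precipitates first: Ag3AsO4.

Ag3AsO4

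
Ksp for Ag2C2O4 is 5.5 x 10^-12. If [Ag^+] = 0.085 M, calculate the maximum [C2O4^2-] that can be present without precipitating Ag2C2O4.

Ag2C2O4(s) ⇌ 2 Ag^+(aq) + C2O4^2-(aq)
Ksp = [Ag^+]^2[C2O4^2-]
Precipitation begins when Q = Ksp. With [Ag^+] = 0.085 M:
5.5 x 10^-12 = (0.085)^2 × [C2O4^2-]
[C2O4^2-] = (5.5 x 10^-12 / 7.23 × 10^-3) = 7.6 × 10^-10 M

7.6 × 10^-10 M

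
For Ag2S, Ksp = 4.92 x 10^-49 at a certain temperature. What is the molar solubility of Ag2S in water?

4.97e-17 M

Ag2S(s) ⇌ 2 Ag^+ + S^2-
Ksp = [Ag^+]^2[S^2-]
If s mol/L of Ag2S dissolves, [Ag^+] = 2s and [S^2-] = s.
So Ksp = (2s)^2 × s = 4s^3
Solving, s = (4.92 x 10^-49/4)^(1/3) = 4.97 × 10^-17 M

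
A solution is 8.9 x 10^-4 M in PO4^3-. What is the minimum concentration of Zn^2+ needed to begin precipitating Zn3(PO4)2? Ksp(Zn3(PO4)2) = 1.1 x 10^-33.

Zn3(PO4)2(s) ⇌ 3 Zn^2+(aq) + 2 PO4^3-(aq)
Ksp = [Zn^2+]^3[PO4^3-]^2
Precipitation begins when Q = Ksp. With [PO4^3-] = 8.9 x 10^-4 M:
1.1 x 10^-33 = (8.9 x 10^-4)^2 × [Zn^2+]^3
[Zn^2+] = (1.1 x 10^-33 / 7.92 × 10^-7)^(1/3) = 1.1 × 10^-9 M

1.1e-9 M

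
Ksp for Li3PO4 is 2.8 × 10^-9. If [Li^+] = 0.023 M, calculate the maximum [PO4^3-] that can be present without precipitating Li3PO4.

[PO4^3-] ≈ 2.3 x 10^-4 M

Li3PO4(s) ⇌ 3 Li^+(aq) + PO4^3-(aq)
Ksp = [Li^+]^3[PO4^3-]
Precipitation begins when Q = Ksp. With [Li^+] = 0.023 M:
2.8 × 10^-9 = (0.023)^3 × [PO4^3-]
[PO4^3-] = (2.8 × 10^-9 / 1.22 × 10^-5) = 2.3 × 10^-4 M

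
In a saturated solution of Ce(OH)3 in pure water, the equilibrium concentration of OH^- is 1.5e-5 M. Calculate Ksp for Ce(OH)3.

Ce(OH)3(s) ⇌ Ce^3+ + 3 OH^-
Stoichiometry gives [Ce^3+] = (1/3)[OH^-] = 5.00 × 10^-6 M.
Ksp = [Ce^3+][OH^-]^3
Ksp = 5.00 × 10^-6 × (1.5 × 10^-5)^3 = 1.7 x 10^-20

1.7 × 10^-20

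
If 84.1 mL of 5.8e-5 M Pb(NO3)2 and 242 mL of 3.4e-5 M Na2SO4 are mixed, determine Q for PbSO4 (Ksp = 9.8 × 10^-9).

Total volume = 84.1 + 242 = 326.1 mL.
[Pb^2+] = 5.8 × 10^-5 × (84.1/326.1) = 1.50 × 10^-5 M
[SO4^2-] = 3.4 × 10^-5 × (242/326.1) = 2.52 × 10^-5 M
PbSO4(s) ⇌ Pb^2+(aq) + SO4^2-(aq), so Q = [Pb^2+][SO4^2-]
Q = (1.50 x 10^-5)(2.52 × 10^-5) = 3.8 × 10^-10
Q < Ksp, so no precipitate of PbSO4 forms.

Q = 3.8 × 10^-10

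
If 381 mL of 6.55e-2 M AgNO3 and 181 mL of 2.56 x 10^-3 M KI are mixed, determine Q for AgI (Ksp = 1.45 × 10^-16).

Total volume = 381 + 181 = 562 mL.
[Ag^+] = 6.55 × 10^-2 × (381/562) = 4.440 × 10^-2 M
[I^-] = 2.56 × 10^-3 × (181/562) = 8.245 × 10^-4 M
AgI(s) ⇌ Ag^+(aq) + I^-(aq), so Q = [Ag^+][I^-]
Q = (4.440 x 10^-2)(8.245 x 10^-4) = 3.66 × 10^-5
Q > Ksp, so AgI will precipitate.

3.66 × 10^-5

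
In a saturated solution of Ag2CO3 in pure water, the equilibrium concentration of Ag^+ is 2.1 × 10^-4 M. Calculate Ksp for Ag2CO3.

4.6e-12

Ag2CO3(s) ⇌ 2 Ag^+(aq) + CO3^2-(aq)
Stoichiometry gives [CO3^2-] = (1/2)[Ag^+] = 1.05 × 10^-4 M.
Ksp = [Ag^+]^2[CO3^2-]
Ksp = (2.1 × 10^-4)^2 × 1.05 x 10^-4 = 4.6 x 10^-12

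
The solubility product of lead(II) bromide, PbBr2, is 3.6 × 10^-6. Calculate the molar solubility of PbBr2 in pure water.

PbBr2(s) <=> Pb^2+ + 2 Br^-
Ksp = [Pb^2+][Br^-]^2
If s mol/L of PbBr2 dissolves, [Pb^2+] = s and [Br^-] = 2s.
Substituting: Ksp = s(2s)^2 = 4s^3
s = (3.6 × 10^-6 / 4)^(1/3) = 9.7 x 10^-3 M

s ≈ 9.7 x 10^-3 M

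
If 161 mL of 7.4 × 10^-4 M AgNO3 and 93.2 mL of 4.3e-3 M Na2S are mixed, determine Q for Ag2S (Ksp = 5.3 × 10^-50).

3.5 × 10^-10

Total volume = 161 + 93.2 = 254.2 mL.
[Ag^+] = 7.4 × 10^-4 × (161/254.2) = 4.69 x 10^-4 M
[S^2-] = 4.3 × 10^-3 × (93.2/254.2) = 1.58 × 10^-3 M
Ag2S(s) ⇌ 2 Ag^+ + S^2-, so Q = [Ag^+]^2[S^2-]
Q = (4.69 × 10^-4)^2(1.58 × 10^-3) = 3.5 × 10^-10
Q > Ksp, so Ag2S will precipitate.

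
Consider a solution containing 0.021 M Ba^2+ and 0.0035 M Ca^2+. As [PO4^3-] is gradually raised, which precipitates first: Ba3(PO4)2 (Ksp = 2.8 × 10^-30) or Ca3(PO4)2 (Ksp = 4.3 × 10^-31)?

Ba3(PO4)2

Each salt begins to precipitate when Q = Ksp, i.e. when [PO4^3-] reaches its threshold.
For Ba3(PO4)2: 2.8 × 10^-30 = (0.021)^3 × [PO4^3-]^2  ⇒  [PO4^3-] = 5.5 × 10^-13 M.
For Ca3(PO4)2: 4.3 × 10^-31 = (0.0035)^3 × [PO4^3-]^2  ⇒  [PO4^3-] = 3.2 × 10^-12 M.
The salt with the lower threshold [PO4^3-] precipitates first: Ba3(PO4)2.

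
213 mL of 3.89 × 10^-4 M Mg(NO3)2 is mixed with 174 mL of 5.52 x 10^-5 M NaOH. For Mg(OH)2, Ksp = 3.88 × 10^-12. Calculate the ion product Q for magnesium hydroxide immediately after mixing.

Q = 1.32 x 10^-13

Total volume = 213 + 174 = 387 mL.
[Mg^2+] = 3.89 x 10^-4 × (213/387) = 2.141 × 10^-4 M
[OH^-] = 5.52 × 10^-5 × (174/387) = 2.482 x 10^-5 M
Mg(OH)2(s) ⇌ Mg^2+(aq) + 2 OH^-(aq), so Q = [Mg^2+][OH^-]^2
Q = (2.141 × 10^-4)(2.482 × 10^-5)^2 = 1.32 × 10^-13
Q < Ksp, so no precipitate of Mg(OH)2 forms.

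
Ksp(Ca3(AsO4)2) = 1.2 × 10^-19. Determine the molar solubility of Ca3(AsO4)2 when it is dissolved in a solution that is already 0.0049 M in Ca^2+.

Ca3(AsO4)2(s) <=> 3 Ca^2+ + 2 AsO4^3-
Ksp = [Ca^2+]^3[AsO4^3-]^2
Let s be the molar solubility in this solution. [Ca^2+] = 0.0049 + 3s ≈ 0.0049, [AsO4^3-] = 2s (since the Ca^2+ already present dominates).
Ksp ≈ (0.0049)^3 × (2s)^2
s = 5.0 × 10^-7 M
Check: 3s = 1.5 × 10^-6 ≪ 0.0049, so the approximation is valid.

s ≈ 5.0 × 10^-7 M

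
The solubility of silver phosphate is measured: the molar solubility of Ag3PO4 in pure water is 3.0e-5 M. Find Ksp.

Ag3PO4(s) ⇌ 3 Ag^+(aq) + PO4^3-(aq)
With molar solubility s: [Ag^+] = 3s, [PO4^3-] = s.
Ksp = [Ag^+]^3[PO4^3-]
So Ksp = (3s)^3 × s = 27s^4
Ksp = 27 × (3.0 × 10^-5)^4 = 2.2 x 10^-17

Ksp ≈ 2.2 x 10^-17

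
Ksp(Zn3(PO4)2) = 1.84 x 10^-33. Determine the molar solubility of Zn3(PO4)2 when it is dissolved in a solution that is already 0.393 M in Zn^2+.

s ≈ 8.71e-17 M

Zn3(PO4)2(s) ⇌ 3 Zn^2+ + 2 PO4^3-
Ksp = [Zn^2+]^3[PO4^3-]^2
If s mol/L dissolves here, [Zn^2+] = 0.393 + 3s ≈ 0.393, [PO4^3-] = 2s (common-ion effect: Zn^2+ is already 0.393 M).
Ksp ≈ (0.393)^3 × (2s)^2
s = 8.71 × 10^-17 M
Check: 3s = 2.6 × 10^-16 ≪ 0.393, so the approximation is valid.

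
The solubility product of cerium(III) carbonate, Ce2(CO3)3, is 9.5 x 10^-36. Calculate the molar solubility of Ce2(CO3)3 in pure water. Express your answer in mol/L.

Ce2(CO3)3(s) ⇌ 2 Ce^3+(aq) + 3 CO3^2-(aq)
Ksp = [Ce^3+]^2[CO3^2-]^3
With molar solubility s: [Ce^3+] = 2s, [CO3^2-] = 3s.
So Ksp = (2s)^2 × (3s)^3 = 108s^5
s = (9.5 x 10^-36 / 108)^(1/5) = 3.9 × 10^-8 M

s ≈ 3.9 × 10^-8 M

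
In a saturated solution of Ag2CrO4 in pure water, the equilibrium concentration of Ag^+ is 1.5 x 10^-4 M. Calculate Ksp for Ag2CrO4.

1.7 x 10^-12

Ag2CrO4(s) ⇌ 2 Ag^+ + CrO4^2-
Stoichiometry gives [CrO4^2-] = (1/2)[Ag^+] = 7.50 x 10^-5 M.
Ksp = [Ag^+]^2[CrO4^2-]
Ksp = (1.5 x 10^-4)^2 × 7.50 x 10^-5 = 1.7 × 10^-12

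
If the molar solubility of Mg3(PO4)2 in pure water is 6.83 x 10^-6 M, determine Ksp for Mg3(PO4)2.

Mg3(PO4)2(s) ⇌ 3 Mg^2+(aq) + 2 PO4^3-(aq)
With molar solubility s: [Mg^2+] = 3s, [PO4^3-] = 2s.
Ksp = [Mg^2+]^3[PO4^3-]^2
So Ksp = (3s)^3 × (2s)^2 = 108s^5
With s = 6.83 × 10^-6: Ksp = 1.61 × 10^-24

1.61e-24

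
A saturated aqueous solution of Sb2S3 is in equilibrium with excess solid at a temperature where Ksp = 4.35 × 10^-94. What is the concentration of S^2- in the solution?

2.50e-19 M

Sb2S3(s) ⇌ 2 Sb^3+ + 3 S^2-
Ksp = [Sb^3+]^2[S^2-]^3
With molar solubility s: [Sb^3+] = 2s, [S^2-] = 3s.
So Ksp = (2s)^2 × (3s)^3 = 108s^5
s = (4.35 × 10^-94 / 108)^(1/5) = 8.337 × 10^-20 M
[S^2-] = 3s = 2.50 × 10^-19 M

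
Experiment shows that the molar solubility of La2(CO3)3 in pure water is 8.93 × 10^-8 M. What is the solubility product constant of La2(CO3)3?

Ksp ≈ 6.13 × 10^-34

La2(CO3)3(s) ⇌ 2 La^3+ + 3 CO3^2-
Let s = molar solubility. Then [La^3+] = 2s and [CO3^2-] = 3s.
Ksp = [La^3+]^2[CO3^2-]^3
Substituting: Ksp = (2s)^2(3s)^3 = 108s^5
With s = 8.93 × 10^-8: Ksp = 6.13 x 10^-34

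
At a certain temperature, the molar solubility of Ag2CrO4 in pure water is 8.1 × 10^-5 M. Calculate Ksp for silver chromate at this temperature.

Ksp ≈ 2.1 × 10^-12

Ag2CrO4(s) ⇌ 2 Ag^+(aq) + CrO4^2-(aq)
If s mol/L of Ag2CrO4 dissolves, [Ag^+] = 2s and [CrO4^2-] = s.
Ksp = [Ag^+]^2[CrO4^2-]
So Ksp = (2s)^2 × s = 4s^3
Ksp = 4 × (8.1 × 10^-5)^3 = 2.1 × 10^-12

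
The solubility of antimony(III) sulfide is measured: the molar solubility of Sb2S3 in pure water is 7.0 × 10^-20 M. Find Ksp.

Sb2S3(s) ⇌ 2 Sb^3+(aq) + 3 S^2-(aq)
Let s = molar solubility. Then [Sb^3+] = 2s and [S^2-] = 3s.
Ksp = [Sb^3+]^2[S^2-]^3
So Ksp = (2s)^2 × (3s)^3 = 108s^5
Ksp = 108 × (7.0 × 10^-20)^5 = 1.8 x 10^-94

Ksp = 1.8e-94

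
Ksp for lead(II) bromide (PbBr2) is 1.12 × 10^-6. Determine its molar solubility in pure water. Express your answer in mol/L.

s = 6.54 × 10^-3 M

PbBr2(s) ⇌ Pb^2+ + 2 Br^-
Ksp = [Pb^2+][Br^-]^2
For each mole of PbBr2 that dissolves: [Pb^2+] = s, [Br^-] = 2s.
So Ksp = s × (2s)^2 = 4s^3
s = (1.12 × 10^-6 / 4)^(1/3) = 6.54 x 10^-3 M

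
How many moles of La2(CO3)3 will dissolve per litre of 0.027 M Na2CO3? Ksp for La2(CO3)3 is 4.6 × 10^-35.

s = 7.6 × 10^-16 M

La2(CO3)3(s) <=> 2 La^3+ + 3 CO3^2-
Ksp = [La^3+]^2[CO3^2-]^3
Let s = moles of La2(CO3)3 that dissolve per litre. [La^3+] = 2s, [CO3^2-] = 0.027 + 3s ≈ 0.027 (common-ion effect: CO3^2- is already 0.027 M).
Ksp ≈ (2s)^2 × (0.027)^3
s = 7.6 × 10^-16 M
Check: 3s = 2.3 × 10^-15 ≪ 0.027, so the approximation is valid.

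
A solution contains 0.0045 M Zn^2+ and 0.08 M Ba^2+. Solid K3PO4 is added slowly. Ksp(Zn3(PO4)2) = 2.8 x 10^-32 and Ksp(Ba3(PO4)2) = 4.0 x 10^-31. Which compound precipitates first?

Ba3(PO4)2

Precipitation of each salt starts when its ion product equals its Ksp.
For Zn3(PO4)2: 2.8 x 10^-32 = (0.0045)^3 × [PO4^3-]^2  ⇒  [PO4^3-] = 5.5 × 10^-13 M.
For Ba3(PO4)2: 4.0 x 10^-31 = (0.08)^3 × [PO4^3-]^2  ⇒  [PO4^3-] = 2.8 x 10^-14 M.
The salt with the lower threshold [PO4^3-] precipitates first: Ba3(PO4)2.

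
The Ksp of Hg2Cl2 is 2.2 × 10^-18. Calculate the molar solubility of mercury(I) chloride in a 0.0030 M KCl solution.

2.4e-13 M

Hg2Cl2(s) ⇌ Hg2^2+(aq) + 2 Cl^-(aq)
Ksp = [Hg2^2+][Cl^-]^2
If s mol/L dissolves here, [Hg2^2+] = s, [Cl^-] = 0.0030 + 2s ≈ 0.0030 (since Cl^- from KCl dominates).
Ksp ≈ s × (0.0030)^2
s = 2.4 × 10^-13 M
Check: 2s = 4.9 × 10^-13 ≪ 0.0030, so the approximation is valid.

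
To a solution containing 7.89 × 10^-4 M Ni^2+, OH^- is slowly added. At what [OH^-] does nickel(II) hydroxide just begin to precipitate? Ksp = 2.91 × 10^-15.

Ni(OH)2(s) ⇌ Ni^2+(aq) + 2 OH^-(aq)
Ksp = [Ni^2+][OH^-]^2
Precipitation begins when Q = Ksp. With [Ni^2+] = 7.89 × 10^-4 M:
2.91 × 10^-15 = (7.89 × 10^-4) × [OH^-]^2
[OH^-] = (2.91 × 10^-15 / 7.89 × 10^-4)^(1/2) = 1.92 × 10^-6 M

[OH^-] = 1.92e-6 M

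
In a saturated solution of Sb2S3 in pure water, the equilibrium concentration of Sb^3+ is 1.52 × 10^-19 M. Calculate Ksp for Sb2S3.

Ksp = 2.74 x 10^-94

Sb2S3(s) ⇌ 2 Sb^3+ + 3 S^2-
Stoichiometry gives [S^2-] = (3/2)[Sb^3+] = 2.280 × 10^-19 M.
Ksp = [Sb^3+]^2[S^2-]^3
Ksp = (1.52 x 10^-19)^2 × (2.280 × 10^-19)^3 = 2.74 × 10^-94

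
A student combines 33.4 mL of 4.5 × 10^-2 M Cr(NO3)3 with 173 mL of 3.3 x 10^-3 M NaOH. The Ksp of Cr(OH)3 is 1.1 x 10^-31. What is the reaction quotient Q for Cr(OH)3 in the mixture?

Q = 1.5 × 10^-10

Total volume = 33.4 + 173 = 206.4 mL.
[Cr^3+] = 4.5 × 10^-2 × (33.4/206.4) = 7.28 x 10^-3 M
[OH^-] = 3.3 × 10^-3 × (173/206.4) = 2.77 × 10^-3 M
Cr(OH)3(s) ⇌ Cr^3+(aq) + 3 OH^-(aq), so Q = [Cr^3+][OH^-]^3
Q = (7.28 x 10^-3)(2.77 × 10^-3)^3 = 1.5 × 10^-10
Q > Ksp, so Cr(OH)3 will precipitate.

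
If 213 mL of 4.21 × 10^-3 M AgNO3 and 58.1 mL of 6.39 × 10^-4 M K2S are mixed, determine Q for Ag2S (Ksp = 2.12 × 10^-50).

Q ≈ 1.50e-9

Total volume = 213 + 58.1 = 271.1 mL.
[Ag^+] = 4.21 × 10^-3 × (213/271.1) = 3.308 x 10^-3 M
[S^2-] = 6.39 × 10^-4 × (58.1/271.1) = 1.369 x 10^-4 M
Ag2S(s) ⇌ 2 Ag^+ + S^2-, so Q = [Ag^+]^2[S^2-]
Q = (3.308 × 10^-3)^2(1.369 x 10^-4) = 1.50 × 10^-9
Q > Ksp, so Ag2S will precipitate.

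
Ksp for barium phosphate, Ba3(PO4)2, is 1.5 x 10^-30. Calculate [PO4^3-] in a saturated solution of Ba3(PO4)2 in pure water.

Ba3(PO4)2(s) ⇌ 3 Ba^2+(aq) + 2 PO4^3-(aq)
Ksp = [Ba^2+]^3[PO4^3-]^2
With molar solubility s: [Ba^2+] = 3s, [PO4^3-] = 2s.
Substituting: Ksp = (3s)^3(2s)^2 = 108s^5
Solving, s = (1.5 x 10^-30/108)^(1/5) = 4.25 × 10^-7 M
[PO4^3-] = 2s = 8.5 × 10^-7 M

[PO4^3-] ≈ 8.5 x 10^-7 M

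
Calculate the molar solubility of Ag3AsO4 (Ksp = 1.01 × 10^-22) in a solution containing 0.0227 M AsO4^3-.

Ag3AsO4(s) ⇌ 3 Ag^+(aq) + AsO4^3-(aq)
Ksp = [Ag^+]^3[AsO4^3-]
Let s be the molar solubility in this solution. [Ag^+] = 3s, [AsO4^3-] = 0.0227 + s ≈ 0.0227 (since the AsO4^3- already present dominates).
Ksp ≈ (3s)^3 × 0.0227
s = 5.48 × 10^-8 M
Check: s = 5.5 x 10^-8 ≪ 0.0227, so the approximation is valid.

s = 5.48e-8 M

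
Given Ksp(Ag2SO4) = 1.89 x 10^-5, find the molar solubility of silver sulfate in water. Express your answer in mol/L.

s ≈ 1.68 x 10^-2 M

Ag2SO4(s) <=> 2 Ag^+(aq) + SO4^2-(aq)
Ksp = [Ag^+]^2[SO4^2-]
With molar solubility s: [Ag^+] = 2s, [SO4^2-] = s.
So Ksp = (2s)^2 × s = 4s^3
s^3 = 1.89 x 10^-5 / 4, so s = 1.68 × 10^-2 M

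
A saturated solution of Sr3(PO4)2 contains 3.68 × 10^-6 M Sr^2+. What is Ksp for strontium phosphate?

3.00 × 10^-28

Sr3(PO4)2(s) ⇌ 3 Sr^2+ + 2 PO4^3-
Stoichiometry gives [PO4^3-] = (2/3)[Sr^2+] = 2.453 x 10^-6 M.
Ksp = [Sr^2+]^3[PO4^3-]^2
Ksp = (3.68 x 10^-6)^3 × (2.453 × 10^-6)^2 = 3.00 × 10^-28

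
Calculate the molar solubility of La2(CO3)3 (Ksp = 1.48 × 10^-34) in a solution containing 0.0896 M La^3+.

La2(CO3)3(s) ⇌ 2 La^3+ + 3 CO3^2-
Ksp = [La^3+]^2[CO3^2-]^3
If s mol/L dissolves here, [La^3+] = 0.0896 + 2s ≈ 0.0896, [CO3^2-] = 3s (since the La^3+ already present dominates).
Ksp ≈ (0.0896)^2 × (3s)^3
s = 8.81 × 10^-12 M
Check: 2s = 1.8 × 10^-11 ≪ 0.0896, so the approximation is valid.

s ≈ 8.81 × 10^-12 M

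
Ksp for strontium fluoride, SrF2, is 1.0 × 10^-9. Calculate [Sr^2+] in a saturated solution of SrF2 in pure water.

[Sr^2+] ≈ 6.3e-4 M

SrF2(s) ⇌ Sr^2+(aq) + 2 F^-(aq)
Ksp = [Sr^2+][F^-]^2
If s mol/L of SrF2 dissolves, [Sr^2+] = s and [F^-] = 2s.
Substituting: Ksp = s(2s)^2 = 4s^3
s = (1.0 × 10^-9 / 4)^(1/3) = 6.30 × 10^-4 M
[Sr^2+] = s = 6.3 × 10^-4 M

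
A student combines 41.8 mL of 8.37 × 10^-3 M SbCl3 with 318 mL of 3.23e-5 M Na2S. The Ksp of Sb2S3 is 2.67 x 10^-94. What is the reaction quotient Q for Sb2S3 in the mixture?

Q = 2.20 × 10^-20

Total volume = 41.8 + 318 = 359.8 mL.
[Sb^3+] = 8.37 × 10^-3 × (41.8/359.8) = 9.724 × 10^-4 M
[S^2-] = 3.23 x 10^-5 × (318/359.8) = 2.855 × 10^-5 M
Sb2S3(s) ⇌ 2 Sb^3+(aq) + 3 S^2-(aq), so Q = [Sb^3+]^2[S^2-]^3
Q = (9.724 x 10^-4)^2(2.855 × 10^-5)^3 = 2.20 × 10^-20
Q > Ksp, so Sb2S3 will precipitate.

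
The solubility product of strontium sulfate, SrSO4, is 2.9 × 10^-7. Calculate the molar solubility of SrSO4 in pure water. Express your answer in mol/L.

s ≈ 5.4 × 10^-4 M

SrSO4(s) <=> Sr^2+(aq) + SO4^2-(aq)
Ksp = [Sr^2+][SO4^2-]
With molar solubility s: [Sr^2+] = s, [SO4^2-] = s.
Ksp = s × s = s^2
s = (2.9 × 10^-7)^(1/2) = 5.4 × 10^-4 M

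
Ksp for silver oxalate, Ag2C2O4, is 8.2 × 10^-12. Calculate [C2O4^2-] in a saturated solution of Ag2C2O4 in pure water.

[C2O4^2-] ≈ 1.3e-4 M

Ag2C2O4(s) ⇌ 2 Ag^+(aq) + C2O4^2-(aq)
Ksp = [Ag^+]^2[C2O4^2-]
For each mole of Ag2C2O4 that dissolves: [Ag^+] = 2s, [C2O4^2-] = s.
So Ksp = (2s)^2 × s = 4s^3
s^3 = 8.2 × 10^-12 / 4, so s = 1.27 × 10^-4 M
[C2O4^2-] = s = 1.3 × 10^-4 M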